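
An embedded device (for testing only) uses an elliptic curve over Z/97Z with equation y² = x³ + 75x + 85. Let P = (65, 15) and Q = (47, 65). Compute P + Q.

(65, 15) + (47, 65). λ = (65 - 15)/(47 - 65) ≡ 50/79 mod 97. 79⁻¹ ≡ 70 (mod 97), so λ ≡ 8.
  x = λ² - 65 - 47 = 64 - 112 ≡ 49; y = λ·(65 - 49) - 15 ≡ 16. → (49, 16)

(49, 16)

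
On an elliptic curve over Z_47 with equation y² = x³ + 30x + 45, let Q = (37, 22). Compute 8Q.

(41, 5)

Repeated addition: build up to 8Q.
2Q: tangent at (37, 22): λ = (3·37² + 30)/(2·22) ≡ 1/44. 44⁻¹ ≡ 31 (mod 47), so λ ≡ 1·31 ≡ 31.
  x = λ² - 37 - 37 = 961 - 74 ≡ 41; y = λ·(37 - 41) - 22 ≡ 42. → (41, 42)
3Q: (41, 42) + (37, 22). λ = (22 - 42)/(37 - 41) ≡ 27/43 mod 47. 43⁻¹ ≡ 35 (mod 47), so λ ≡ 5.
  x = λ² - 41 - 37 = 25 - 78 ≡ 41; y = λ·(41 - 41) - 42 ≡ 5. → (41, 5)
4Q: (41, 5) + (37, 22). λ = (22 - 5)/(37 - 41) ≡ 17/43 mod 47. 43⁻¹ ≡ 35 (mod 47), so λ ≡ 31.
  x = λ² - 41 - 37 = 961 - 78 ≡ 37; y = λ·(41 - 37) - 5 ≡ 25. → (37, 25)
5Q: (37, 25) + (37, 22): same x and y₁ ≡ -y₂, so the sum is O.
6Q: O + (37, 22) = (37, 22) (identity).
7Q: tangent at (37, 22): λ = (3·37² + 30)/(2·22) ≡ 1/44. 44⁻¹ ≡ 31 (mod 47), so λ ≡ 1·31 ≡ 31.
  x = λ² - 37 - 37 = 961 - 74 ≡ 41; y = λ·(37 - 41) - 22 ≡ 42. → (41, 42)
8Q: (41, 42) + (37, 22). λ = (22 - 42)/(37 - 41) ≡ 27/43 mod 47. 43⁻¹ ≡ 35 (mod 47) since 43·35 = 1505 ≡ 1, so λ ≡ 5.
  x = λ² - 41 - 37 = 25 - 78 ≡ 41; y = λ·(41 - 41) - 42 ≡ 5. → (41, 5)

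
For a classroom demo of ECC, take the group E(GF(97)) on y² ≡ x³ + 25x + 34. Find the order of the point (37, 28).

2P: tangent at (37, 28): λ = (3·37² + 25)/(2·28) ≡ 58/56. 56⁻¹ ≡ 26 (mod 97), so λ ≡ 58·26 ≡ 53.
  x = λ² - 37 - 37 = 2809 - 74 ≡ 19; y = λ·(37 - 19) - 28 ≡ 53. → (19, 53)
3P: (19, 53) + (37, 28). λ = (28 - 53)/(37 - 19) ≡ 72/18 mod 97. 18⁻¹ ≡ 27 (mod 97) since 18·27 = 486 ≡ 1, so λ ≡ 4.
  x = λ² - 19 - 37 = 16 - 56 ≡ 57; y = λ·(19 - 57) - 53 ≡ 86. → (57, 86)
4P: (57, 86) + (37, 28). λ = (28 - 86)/(37 - 57) ≡ 39/77 mod 97. 77⁻¹ ≡ 63 (mod 97), so λ ≡ 32.
  x = λ² - 57 - 37 = 1024 - 94 ≡ 57; y = λ·(57 - 57) - 86 ≡ 11. → (57, 11)
5P: (57, 11) + (37, 28). λ = (28 - 11)/(37 - 57) ≡ 17/77 mod 97. 77⁻¹ ≡ 63 (mod 97) since 77·63 = 4851 ≡ 1, so λ ≡ 4.
  x = λ² - 57 - 37 = 16 - 94 ≡ 19; y = λ·(57 - 19) - 11 ≡ 44. → (19, 44)
6P: (19, 44) + (37, 28). λ = (28 - 44)/(37 - 19) ≡ 81/18 mod 97. 18⁻¹ ≡ 27 (mod 97) since 18·27 = 486 ≡ 1, so λ ≡ 53.
  x = λ² - 19 - 37 = 2809 - 56 ≡ 37; y = λ·(19 - 37) - 44 ≡ 69. → (37, 69)
7P: (37, 69) + (37, 28): same x and y₁ ≡ -y₂, so the sum is the point at infinity.
7P = the point at infinity, so the order is 7.

7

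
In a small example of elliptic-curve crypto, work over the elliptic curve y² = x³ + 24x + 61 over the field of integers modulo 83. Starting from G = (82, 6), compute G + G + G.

Repeated addition: build up to 3G.
2G: tangent at (82, 6): λ = (3·82² + 24)/(2·6) ≡ 27/12. 12⁻¹ ≡ 7 (mod 83), so λ ≡ 27·7 ≡ 23.
  x = λ² - 82 - 82 = 529 - 164 ≡ 33; y = λ·(82 - 33) - 6 ≡ 42. → (33, 42)
3G: (33, 42) + (82, 6). λ = (6 - 42)/(82 - 33) ≡ 47/49 mod 83. 49⁻¹ ≡ 61 (mod 83), so λ ≡ 45.
  x = λ² - 33 - 82 = 2025 - 115 ≡ 1; y = λ·(33 - 1) - 42 ≡ 70. → (1, 70)

(1, 70)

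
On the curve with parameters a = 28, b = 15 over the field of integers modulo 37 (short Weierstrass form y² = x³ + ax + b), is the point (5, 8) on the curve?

y² = 8² ≡ 27; x³ + 28x + 15 = 280 ≡ 21 (mod 37). 27 ≠ 21.

no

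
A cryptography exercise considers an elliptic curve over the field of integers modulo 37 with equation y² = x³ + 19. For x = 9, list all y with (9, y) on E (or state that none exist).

x³ + 0x + 19 = 748 ≡ 8 (mod 37).
8 is a non-residue mod 37; no y exists.

none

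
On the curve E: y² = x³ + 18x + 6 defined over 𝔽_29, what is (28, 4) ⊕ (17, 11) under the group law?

(17, 18)

(28, 4) + (17, 11). λ = (11 - 4)/(17 - 28) ≡ 7/18 mod 29. 18⁻¹ ≡ 21 (mod 29) since 18·21 = 378 ≡ 1, so λ ≡ 2.
  x = λ² - 28 - 17 = 4 - 45 ≡ 17; y = λ·(28 - 17) - 4 ≡ 18. → (17, 18)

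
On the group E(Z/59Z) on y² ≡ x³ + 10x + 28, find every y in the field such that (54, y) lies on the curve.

none

x³ + 10x + 28 = 158032 ≡ 30 (mod 59).
30 is a non-residue mod 59; no y exists.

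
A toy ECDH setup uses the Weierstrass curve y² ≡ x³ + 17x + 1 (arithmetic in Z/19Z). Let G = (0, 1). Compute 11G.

Repeated addition: build up to 11G.
2G: tangent at (0, 1): λ = (3·0² + 17)/(2·1) ≡ 17/2. 2⁻¹ ≡ 10 (mod 19), so λ ≡ 17·10 ≡ 18.
  x = λ² - 0 - 0 = 324 - 0 ≡ 1; y = λ·(0 - 1) - 1 ≡ 0. → (1, 0)
3G: (1, 0) + (0, 1). λ = (1 - 0)/(0 - 1) ≡ 1/18 mod 19. 18⁻¹ ≡ 18 (mod 19) since 18·18 = 324 ≡ 1, so λ ≡ 18.
  x = λ² - 1 - 0 = 324 - 1 ≡ 0; y = λ·(1 - 0) - 0 ≡ 18. → (0, 18)
4G: (0, 18) + (0, 1): same x and y₁ ≡ -y₂, so the sum is 𝒪.
5G: 𝒪 + (0, 1) = (0, 1) (identity).
6G: tangent at (0, 1): λ = (3·0² + 17)/(2·1) ≡ 17/2. 2⁻¹ ≡ 10 (mod 19), so λ ≡ 17·10 ≡ 18.
  x = λ² - 0 - 0 = 324 - 0 ≡ 1; y = λ·(0 - 1) - 1 ≡ 0. → (1, 0)
7G: (1, 0) + (0, 1). λ = (1 - 0)/(0 - 1) ≡ 1/18 mod 19. 18⁻¹ ≡ 18 (mod 19) since 18·18 = 324 ≡ 1, so λ ≡ 18.
  x = λ² - 1 - 0 = 324 - 1 ≡ 0; y = λ·(1 - 0) - 0 ≡ 18. → (0, 18)
8G: (0, 18) + (0, 1): same x and y₁ ≡ -y₂, so the sum is 𝒪.
9G: 𝒪 + (0, 1) = (0, 1) (identity).
10G: tangent at (0, 1): λ = (3·0² + 17)/(2·1) ≡ 17/2. 2⁻¹ ≡ 10 (mod 19), so λ ≡ 17·10 ≡ 18.
  x = λ² - 0 - 0 = 324 - 0 ≡ 1; y = λ·(0 - 1) - 1 ≡ 0. → (1, 0)
11G: (1, 0) + (0, 1). λ = (1 - 0)/(0 - 1) ≡ 1/18 mod 19. 18⁻¹ ≡ 18 (mod 19), so λ ≡ 18.
  x = λ² - 1 - 0 = 324 - 1 ≡ 0; y = λ·(1 - 0) - 0 ≡ 18. → (0, 18)

(0, 18)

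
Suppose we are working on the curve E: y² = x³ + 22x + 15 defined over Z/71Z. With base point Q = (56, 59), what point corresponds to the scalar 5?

Double-and-add on 5 = (101)₂. Start with Q = (56, 59) for the leading 1-bit.
double: tangent at (56, 59): λ = (3·56² + 22)/(2·59) ≡ 58/47. 47⁻¹ ≡ 68 (mod 71) since 47·68 = 3196 ≡ 1, so λ ≡ 58·68 ≡ 39.
  x = λ² - 56 - 56 = 1521 - 112 ≡ 60; y = λ·(56 - 60) - 59 ≡ 69. → (60, 69)
double: tangent at (60, 69): λ = (3·60² + 22)/(2·69) ≡ 30/67. 67⁻¹ ≡ 53 (mod 71), so λ ≡ 30·53 ≡ 28.
  x = λ² - 60 - 60 = 784 - 120 ≡ 25; y = λ·(60 - 25) - 69 ≡ 59. → (25, 59)
add Q: (25, 59) + (56, 59). λ = (59 - 59)/(56 - 25) ≡ 0/31 mod 71. 31⁻¹ ≡ 55 (mod 71) since 31·55 = 1705 ≡ 1, so λ ≡ 0.
  x = λ² - 25 - 56 = 0 - 81 ≡ 61; y = λ·(25 - 61) - 59 ≡ 12. → (61, 12)

(61, 12)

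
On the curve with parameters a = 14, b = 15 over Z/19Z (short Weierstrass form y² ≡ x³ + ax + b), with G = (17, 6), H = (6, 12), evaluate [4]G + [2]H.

First 4G:
Double-and-add on 4 = (100)₂. Start with G = (17, 6) for the leading 1-bit.
double: tangent at (17, 6): λ = (3·17² + 14)/(2·6) ≡ 7/12. 12⁻¹ ≡ 8 (mod 19), so λ ≡ 7·8 ≡ 18.
  x = λ² - 17 - 17 = 324 - 34 ≡ 5; y = λ·(17 - 5) - 6 ≡ 1. → (5, 1)
double: tangent at (5, 1): λ = (3·5² + 14)/(2·1) ≡ 13/2. 2⁻¹ ≡ 10 (mod 19) since 2·10 = 20 ≡ 1, so λ ≡ 13·10 ≡ 16.
  x = λ² - 5 - 5 = 256 - 10 ≡ 18; y = λ·(5 - 18) - 1 ≡ 0. → (18, 0)
4G = (18, 0).
Next 2H:
Repeated addition: build up to 2H.
2H: tangent at (6, 12): λ = (3·6² + 14)/(2·12) ≡ 8/5. 5⁻¹ ≡ 4 (mod 19) since 5·4 = 20 ≡ 1, so λ ≡ 8·4 ≡ 13.
  x = λ² - 6 - 6 = 169 - 12 ≡ 5; y = λ·(6 - 5) - 12 ≡ 1. → (5, 1)
2H = (5, 1).
Finally 4G + 2H:
(18, 0) + (5, 1). λ = (1 - 0)/(5 - 18) ≡ 1/6 mod 19. 6⁻¹ ≡ 16 (mod 19), so λ ≡ 16.
  x = λ² - 18 - 5 = 256 - 23 ≡ 5; y = λ·(18 - 5) - 0 ≡ 18. → (5, 18)

(5, 18)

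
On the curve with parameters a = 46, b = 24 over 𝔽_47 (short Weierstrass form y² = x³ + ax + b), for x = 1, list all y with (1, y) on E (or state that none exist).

x³ + 46x + 24 = 71 ≡ 24 (mod 47).
Square roots of 24 mod 47: 20 and 27 (since 20² = 400 ≡ 24).

20, 27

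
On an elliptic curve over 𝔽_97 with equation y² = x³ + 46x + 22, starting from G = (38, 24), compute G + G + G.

(25, 93)

Repeated addition: build up to 3G.
2G: tangent at (38, 24): λ = (3·38² + 46)/(2·24) ≡ 13/48. 48⁻¹ ≡ 95 (mod 97), so λ ≡ 13·95 ≡ 71.
  x = λ² - 38 - 38 = 5041 - 76 ≡ 18; y = λ·(38 - 18) - 24 ≡ 38. → (18, 38)
3G: (18, 38) + (38, 24). λ = (24 - 38)/(38 - 18) ≡ 83/20 mod 97. 20⁻¹ ≡ 34 (mod 97), so λ ≡ 9.
  x = λ² - 18 - 38 = 81 - 56 ≡ 25; y = λ·(18 - 25) - 38 ≡ 93. → (25, 93)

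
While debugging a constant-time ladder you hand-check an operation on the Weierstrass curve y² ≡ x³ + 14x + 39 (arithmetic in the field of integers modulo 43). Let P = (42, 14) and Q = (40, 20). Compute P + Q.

(13, 28)

(42, 14) + (40, 20). λ = (20 - 14)/(40 - 42) ≡ 6/41 mod 43. 41⁻¹ ≡ 21 (mod 43), so λ ≡ 40.
  x = λ² - 42 - 40 = 1600 - 82 ≡ 13; y = λ·(42 - 13) - 14 ≡ 28. → (13, 28)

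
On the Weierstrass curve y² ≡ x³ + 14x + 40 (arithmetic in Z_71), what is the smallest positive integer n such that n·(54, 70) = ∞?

10

2P: tangent at (54, 70): λ = (3·54² + 14)/(2·70) ≡ 29/69. 69⁻¹ ≡ 35 (mod 71) since 69·35 = 2415 ≡ 1, so λ ≡ 29·35 ≡ 21.
  x = λ² - 54 - 54 = 441 - 108 ≡ 49; y = λ·(54 - 49) - 70 ≡ 35. → (49, 35)
3P: (49, 35) + (54, 70). λ = (70 - 35)/(54 - 49) ≡ 35/5 mod 71. 5⁻¹ ≡ 57 (mod 71), so λ ≡ 7.
  x = λ² - 49 - 54 = 49 - 103 ≡ 17; y = λ·(49 - 17) - 35 ≡ 47. → (17, 47)
4P: (17, 47) + (54, 70). λ = (70 - 47)/(54 - 17) ≡ 23/37 mod 71. 37⁻¹ ≡ 48 (mod 71), so λ ≡ 39.
  x = λ² - 17 - 54 = 1521 - 71 ≡ 30; y = λ·(17 - 30) - 47 ≡ 14. → (30, 14)
5P: (30, 14) + (54, 70). λ = (70 - 14)/(54 - 30) ≡ 56/24 mod 71. 24⁻¹ ≡ 3 (mod 71) since 24·3 = 72 ≡ 1, so λ ≡ 26.
  x = λ² - 30 - 54 = 676 - 84 ≡ 24; y = λ·(30 - 24) - 14 ≡ 0. → (24, 0)
6P: (24, 0) + (54, 70). λ = (70 - 0)/(54 - 24) ≡ 70/30 mod 71. 30⁻¹ ≡ 45 (mod 71), so λ ≡ 26.
  x = λ² - 24 - 54 = 676 - 78 ≡ 30; y = λ·(24 - 30) - 0 ≡ 57. → (30, 57)
7P: (30, 57) + (54, 70). λ = (70 - 57)/(54 - 30) ≡ 13/24 mod 71. 24⁻¹ ≡ 3 (mod 71) since 24·3 = 72 ≡ 1, so λ ≡ 39.
  x = λ² - 30 - 54 = 1521 - 84 ≡ 17; y = λ·(30 - 17) - 57 ≡ 24. → (17, 24)
8P: (17, 24) + (54, 70). λ = (70 - 24)/(54 - 17) ≡ 46/37 mod 71. 37⁻¹ ≡ 48 (mod 71), so λ ≡ 7.
  x = λ² - 17 - 54 = 49 - 71 ≡ 49; y = λ·(17 - 49) - 24 ≡ 36. → (49, 36)
9P: (49, 36) + (54, 70). λ = (70 - 36)/(54 - 49) ≡ 34/5 mod 71. 5⁻¹ ≡ 57 (mod 71) since 5·57 = 285 ≡ 1, so λ ≡ 21.
  x = λ² - 49 - 54 = 441 - 103 ≡ 54; y = λ·(49 - 54) - 36 ≡ 1. → (54, 1)
10P: (54, 1) + (54, 70): same x and y₁ ≡ -y₂, so the sum is ∞.
10P = ∞, so the order is 10.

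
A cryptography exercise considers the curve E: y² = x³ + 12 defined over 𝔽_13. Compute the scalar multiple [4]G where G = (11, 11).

Repeated addition: build up to 4G.
2G: tangent at (11, 11): λ = (3·11² + 0)/(2·11) ≡ 12/9. 9⁻¹ ≡ 3 (mod 13) since 9·3 = 27 ≡ 1, so λ ≡ 12·3 ≡ 10.
  x = λ² - 11 - 11 = 100 - 22 ≡ 0; y = λ·(11 - 0) - 11 ≡ 8. → (0, 8)
3G: (0, 8) + (11, 11). λ = (11 - 8)/(11 - 0) ≡ 3/11 mod 13. 11⁻¹ ≡ 6 (mod 13) since 11·6 = 66 ≡ 1, so λ ≡ 5.
  x = λ² - 0 - 11 = 25 - 11 ≡ 1; y = λ·(0 - 1) - 8 ≡ 0. → (1, 0)
4G: (1, 0) + (11, 11). λ = (11 - 0)/(11 - 1) ≡ 11/10 mod 13. 10⁻¹ ≡ 4 (mod 13), so λ ≡ 5.
  x = λ² - 1 - 11 = 25 - 12 ≡ 0; y = λ·(1 - 0) - 0 ≡ 5. → (0, 5)

(0, 5)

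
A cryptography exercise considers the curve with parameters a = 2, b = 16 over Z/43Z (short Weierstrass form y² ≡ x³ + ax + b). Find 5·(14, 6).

Write G = (14, 6).
Double-and-add on 5 = (101)₂. Start with G = (14, 6) for the leading 1-bit.
double: tangent at (14, 6): λ = (3·14² + 2)/(2·6) ≡ 31/12. 12⁻¹ ≡ 18 (mod 43) since 12·18 = 216 ≡ 1, so λ ≡ 31·18 ≡ 42.
  x = λ² - 14 - 14 = 1764 - 28 ≡ 16; y = λ·(14 - 16) - 6 ≡ 39. → (16, 39)
double: tangent at (16, 39): λ = (3·16² + 2)/(2·39) ≡ 39/35. 35⁻¹ ≡ 16 (mod 43), so λ ≡ 39·16 ≡ 22.
  x = λ² - 16 - 16 = 484 - 32 ≡ 22; y = λ·(16 - 22) - 39 ≡ 1. → (22, 1)
add G: (22, 1) + (14, 6). λ = (6 - 1)/(14 - 22) ≡ 5/35 mod 43. 35⁻¹ ≡ 16 (mod 43), so λ ≡ 37.
  x = λ² - 22 - 14 = 1369 - 36 ≡ 0; y = λ·(22 - 0) - 1 ≡ 39. → (0, 39)

(0, 39)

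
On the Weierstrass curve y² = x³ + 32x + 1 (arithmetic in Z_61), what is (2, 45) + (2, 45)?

(16, 20)

tangent at (2, 45): λ = (3·2² + 32)/(2·45) ≡ 44/29. 29⁻¹ ≡ 40 (mod 61) since 29·40 = 1160 ≡ 1, so λ ≡ 44·40 ≡ 52.
  x = λ² - 2 - 2 = 2704 - 4 ≡ 16; y = λ·(2 - 16) - 45 ≡ 20. → (16, 20)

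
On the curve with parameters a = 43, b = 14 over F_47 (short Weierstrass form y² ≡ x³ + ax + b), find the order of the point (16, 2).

2P: tangent at (16, 2): λ = (3·16² + 43)/(2·2) ≡ 12/4. 4⁻¹ ≡ 12 (mod 47) since 4·12 = 48 ≡ 1, so λ ≡ 12·12 ≡ 3.
  x = λ² - 16 - 16 = 9 - 32 ≡ 24; y = λ·(16 - 24) - 2 ≡ 21. → (24, 21)
3P: (24, 21) + (16, 2). λ = (2 - 21)/(16 - 24) ≡ 28/39 mod 47. 39⁻¹ ≡ 41 (mod 47), so λ ≡ 20.
  x = λ² - 24 - 16 = 400 - 40 ≡ 31; y = λ·(24 - 31) - 21 ≡ 27. → (31, 27)
4P: (31, 27) + (16, 2). λ = (2 - 27)/(16 - 31) ≡ 22/32 mod 47. 32⁻¹ ≡ 25 (mod 47), so λ ≡ 33.
  x = λ² - 31 - 16 = 1089 - 47 ≡ 8; y = λ·(31 - 8) - 27 ≡ 27. → (8, 27)
5P: (8, 27) + (16, 2). λ = (2 - 27)/(16 - 8) ≡ 22/8 mod 47. 8⁻¹ ≡ 6 (mod 47), so λ ≡ 38.
  x = λ² - 8 - 16 = 1444 - 24 ≡ 10; y = λ·(8 - 10) - 27 ≡ 38. → (10, 38)
6P: (10, 38) + (16, 2). λ = (2 - 38)/(16 - 10) ≡ 11/6 mod 47. 6⁻¹ ≡ 8 (mod 47) since 6·8 = 48 ≡ 1, so λ ≡ 41.
  x = λ² - 10 - 16 = 1681 - 26 ≡ 10; y = λ·(10 - 10) - 38 ≡ 9. → (10, 9)
7P: (10, 9) + (16, 2). λ = (2 - 9)/(16 - 10) ≡ 40/6 mod 47. 6⁻¹ ≡ 8 (mod 47) since 6·8 = 48 ≡ 1, so λ ≡ 38.
  x = λ² - 10 - 16 = 1444 - 26 ≡ 8; y = λ·(10 - 8) - 9 ≡ 20. → (8, 20)
8P: (8, 20) + (16, 2). λ = (2 - 20)/(16 - 8) ≡ 29/8 mod 47. 8⁻¹ ≡ 6 (mod 47) since 8·6 = 48 ≡ 1, so λ ≡ 33.
  x = λ² - 8 - 16 = 1089 - 24 ≡ 31; y = λ·(8 - 31) - 20 ≡ 20. → (31, 20)
9P: (31, 20) + (16, 2). λ = (2 - 20)/(16 - 31) ≡ 29/32 mod 47. 32⁻¹ ≡ 25 (mod 47) since 32·25 = 800 ≡ 1, so λ ≡ 20.
  x = λ² - 31 - 16 = 400 - 47 ≡ 24; y = λ·(31 - 24) - 20 ≡ 26. → (24, 26)
10P: (24, 26) + (16, 2). λ = (2 - 26)/(16 - 24) ≡ 23/39 mod 47. 39⁻¹ ≡ 41 (mod 47) since 39·41 = 1599 ≡ 1, so λ ≡ 3.
  x = λ² - 24 - 16 = 9 - 40 ≡ 16; y = λ·(24 - 16) - 26 ≡ 45. → (16, 45)
11P: (16, 45) + (16, 2): same x and y₁ ≡ -y₂, so the sum is ∞.
11P = ∞, so the order is 11.

11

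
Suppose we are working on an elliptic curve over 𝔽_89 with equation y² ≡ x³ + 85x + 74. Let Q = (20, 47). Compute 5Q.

(8, 51)

Double-and-add on 5 = (101)₂. Start with Q = (20, 47) for the leading 1-bit.
double: tangent at (20, 47): λ = (3·20² + 85)/(2·47) ≡ 39/5. 5⁻¹ ≡ 18 (mod 89), so λ ≡ 39·18 ≡ 79.
  x = λ² - 20 - 20 = 6241 - 40 ≡ 60; y = λ·(20 - 60) - 47 ≡ 86. → (60, 86)
double: tangent at (60, 86): λ = (3·60² + 85)/(2·86) ≡ 27/83. 83⁻¹ ≡ 74 (mod 89) since 83·74 = 6142 ≡ 1, so λ ≡ 27·74 ≡ 40.
  x = λ² - 60 - 60 = 1600 - 120 ≡ 56; y = λ·(60 - 56) - 86 ≡ 74. → (56, 74)
add Q: (56, 74) + (20, 47). λ = (47 - 74)/(20 - 56) ≡ 62/53 mod 89. 53⁻¹ ≡ 42 (mod 89) since 53·42 = 2226 ≡ 1, so λ ≡ 23.
  x = λ² - 56 - 20 = 529 - 76 ≡ 8; y = λ·(56 - 8) - 74 ≡ 51. → (8, 51)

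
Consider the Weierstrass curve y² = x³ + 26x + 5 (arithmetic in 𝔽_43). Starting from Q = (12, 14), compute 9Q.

(35, 39)

Repeated addition: build up to 9Q.
2Q: tangent at (12, 14): λ = (3·12² + 26)/(2·14) ≡ 28/28. 28⁻¹ ≡ 20 (mod 43), so λ ≡ 28·20 ≡ 1.
  x = λ² - 12 - 12 = 1 - 24 ≡ 20; y = λ·(12 - 20) - 14 ≡ 21. → (20, 21)
3Q: (20, 21) + (12, 14). λ = (14 - 21)/(12 - 20) ≡ 36/35 mod 43. 35⁻¹ ≡ 16 (mod 43), so λ ≡ 17.
  x = λ² - 20 - 12 = 289 - 32 ≡ 42; y = λ·(20 - 42) - 21 ≡ 35. → (42, 35)
4Q: (42, 35) + (12, 14). λ = (14 - 35)/(12 - 42) ≡ 22/13 mod 43. 13⁻¹ ≡ 10 (mod 43), so λ ≡ 5.
  x = λ² - 42 - 12 = 25 - 54 ≡ 14; y = λ·(42 - 14) - 35 ≡ 19. → (14, 19)
5Q: (14, 19) + (12, 14). λ = (14 - 19)/(12 - 14) ≡ 38/41 mod 43. 41⁻¹ ≡ 21 (mod 43) since 41·21 = 861 ≡ 1, so λ ≡ 24.
  x = λ² - 14 - 12 = 576 - 26 ≡ 34; y = λ·(14 - 34) - 19 ≡ 17. → (34, 17)
6Q: (34, 17) + (12, 14). λ = (14 - 17)/(12 - 34) ≡ 40/21 mod 43. 21⁻¹ ≡ 41 (mod 43), so λ ≡ 6.
  x = λ² - 34 - 12 = 36 - 46 ≡ 33; y = λ·(34 - 33) - 17 ≡ 32. → (33, 32)
7Q: (33, 32) + (12, 14). λ = (14 - 32)/(12 - 33) ≡ 25/22 mod 43. 22⁻¹ ≡ 2 (mod 43) since 22·2 = 44 ≡ 1, so λ ≡ 7.
  x = λ² - 33 - 12 = 49 - 45 ≡ 4; y = λ·(33 - 4) - 32 ≡ 42. → (4, 42)
8Q: (4, 42) + (12, 14). λ = (14 - 42)/(12 - 4) ≡ 15/8 mod 43. 8⁻¹ ≡ 27 (mod 43) since 8·27 = 216 ≡ 1, so λ ≡ 18.
  x = λ² - 4 - 12 = 324 - 16 ≡ 7; y = λ·(4 - 7) - 42 ≡ 33. → (7, 33)
9Q: (7, 33) + (12, 14). λ = (14 - 33)/(12 - 7) ≡ 24/5 mod 43. 5⁻¹ ≡ 26 (mod 43), so λ ≡ 22.
  x = λ² - 7 - 12 = 484 - 19 ≡ 35; y = λ·(7 - 35) - 33 ≡ 39. → (35, 39)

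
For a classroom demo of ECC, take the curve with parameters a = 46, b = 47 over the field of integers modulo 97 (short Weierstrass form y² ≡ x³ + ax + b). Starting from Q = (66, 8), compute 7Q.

Double-and-add on 7 = (111)₂. Start with Q = (66, 8) for the leading 1-bit.
double: tangent at (66, 8): λ = (3·66² + 46)/(2·8) ≡ 19/16. 16⁻¹ ≡ 91 (mod 97), so λ ≡ 19·91 ≡ 80.
  x = λ² - 66 - 66 = 6400 - 132 ≡ 60; y = λ·(66 - 60) - 8 ≡ 84. → (60, 84)
add Q: (60, 84) + (66, 8). λ = (8 - 84)/(66 - 60) ≡ 21/6 mod 97. 6⁻¹ ≡ 81 (mod 97), so λ ≡ 52.
  x = λ² - 60 - 66 = 2704 - 126 ≡ 56; y = λ·(60 - 56) - 84 ≡ 27. → (56, 27)
double: tangent at (56, 27): λ = (3·56² + 46)/(2·27) ≡ 45/54. 54⁻¹ ≡ 9 (mod 97), so λ ≡ 45·9 ≡ 17.
  x = λ² - 56 - 56 = 289 - 112 ≡ 80; y = λ·(56 - 80) - 27 ≡ 50. → (80, 50)
add Q: (80, 50) + (66, 8). λ = (8 - 50)/(66 - 80) ≡ 55/83 mod 97. 83⁻¹ ≡ 90 (mod 97), so λ ≡ 3.
  x = λ² - 80 - 66 = 9 - 146 ≡ 57; y = λ·(80 - 57) - 50 ≡ 19. → (57, 19)

(57, 19)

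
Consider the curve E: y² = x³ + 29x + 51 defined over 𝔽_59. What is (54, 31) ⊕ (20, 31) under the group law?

(54, 31) + (20, 31). λ = (31 - 31)/(20 - 54) ≡ 0/25 mod 59. 25⁻¹ ≡ 26 (mod 59) since 25·26 = 650 ≡ 1, so λ ≡ 0.
  x = λ² - 54 - 20 = 0 - 74 ≡ 44; y = λ·(54 - 44) - 31 ≡ 28. → (44, 28)

(44, 28)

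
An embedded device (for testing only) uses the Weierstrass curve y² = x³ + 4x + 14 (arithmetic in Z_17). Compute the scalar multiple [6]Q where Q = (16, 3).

Repeated addition: build up to 6Q.
2Q: tangent at (16, 3): λ = (3·16² + 4)/(2·3) ≡ 7/6. 6⁻¹ ≡ 3 (mod 17) since 6·3 = 18 ≡ 1, so λ ≡ 7·3 ≡ 4.
  x = λ² - 16 - 16 = 16 - 32 ≡ 1; y = λ·(16 - 1) - 3 ≡ 6. → (1, 6)
3Q: (1, 6) + (16, 3). λ = (3 - 6)/(16 - 1) ≡ 14/15 mod 17. 15⁻¹ ≡ 8 (mod 17), so λ ≡ 10.
  x = λ² - 1 - 16 = 100 - 17 ≡ 15; y = λ·(1 - 15) - 6 ≡ 7. → (15, 7)
4Q: (15, 7) + (16, 3). λ = (3 - 7)/(16 - 15) ≡ 13/1 mod 17. 1⁻¹ ≡ 1 (mod 17) since 1·1 = 1 ≡ 1, so λ ≡ 13.
  x = λ² - 15 - 16 = 169 - 31 ≡ 2; y = λ·(15 - 2) - 7 ≡ 9. → (2, 9)
5Q: (2, 9) + (16, 3). λ = (3 - 9)/(16 - 2) ≡ 11/14 mod 17. 14⁻¹ ≡ 11 (mod 17) since 14·11 = 154 ≡ 1, so λ ≡ 2.
  x = λ² - 2 - 16 = 4 - 18 ≡ 3; y = λ·(2 - 3) - 9 ≡ 6. → (3, 6)
6Q: (3, 6) + (16, 3). λ = (3 - 6)/(16 - 3) ≡ 14/13 mod 17. 13⁻¹ ≡ 4 (mod 17) since 13·4 = 52 ≡ 1, so λ ≡ 5.
  x = λ² - 3 - 16 = 25 - 19 ≡ 6; y = λ·(3 - 6) - 6 ≡ 13. → (6, 13)

(6, 13)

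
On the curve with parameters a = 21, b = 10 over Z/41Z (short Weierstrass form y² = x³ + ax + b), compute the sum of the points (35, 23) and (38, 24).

(0, 16)

(35, 23) + (38, 24). λ = (24 - 23)/(38 - 35) ≡ 1/3 mod 41. 3⁻¹ ≡ 14 (mod 41), so λ ≡ 14.
  x = λ² - 35 - 38 = 196 - 73 ≡ 0; y = λ·(35 - 0) - 23 ≡ 16. → (0, 16)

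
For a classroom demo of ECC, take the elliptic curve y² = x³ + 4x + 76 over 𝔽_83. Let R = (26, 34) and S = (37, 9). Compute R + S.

(43, 65)

(26, 34) + (37, 9). λ = (9 - 34)/(37 - 26) ≡ 58/11 mod 83. 11⁻¹ ≡ 68 (mod 83) since 11·68 = 748 ≡ 1, so λ ≡ 43.
  x = λ² - 26 - 37 = 1849 - 63 ≡ 43; y = λ·(26 - 43) - 34 ≡ 65. → (43, 65)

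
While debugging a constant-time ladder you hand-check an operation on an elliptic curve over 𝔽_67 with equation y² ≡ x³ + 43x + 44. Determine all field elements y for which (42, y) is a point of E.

x³ + 43x + 44 = 75938 ≡ 27 (mod 67).
27 is a non-residue mod 67; no y exists.

none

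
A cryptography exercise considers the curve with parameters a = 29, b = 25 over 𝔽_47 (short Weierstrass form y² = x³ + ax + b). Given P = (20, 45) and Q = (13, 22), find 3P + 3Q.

(26, 42)

First 3P:
Repeated addition: build up to 3P.
2P: tangent at (20, 45): λ = (3·20² + 29)/(2·45) ≡ 7/43. 43⁻¹ ≡ 35 (mod 47), so λ ≡ 7·35 ≡ 10.
  x = λ² - 20 - 20 = 100 - 40 ≡ 13; y = λ·(20 - 13) - 45 ≡ 25. → (13, 25)
3P: (13, 25) + (20, 45). λ = (45 - 25)/(20 - 13) ≡ 20/7 mod 47. 7⁻¹ ≡ 27 (mod 47), so λ ≡ 23.
  x = λ² - 13 - 20 = 529 - 33 ≡ 26; y = λ·(13 - 26) - 25 ≡ 5. → (26, 5)
3P = (26, 5).
Next 3Q:
Repeated addition: build up to 3Q.
2Q: tangent at (13, 22): λ = (3·13² + 29)/(2·22) ≡ 19/44. 44⁻¹ ≡ 31 (mod 47), so λ ≡ 19·31 ≡ 25.
  x = λ² - 13 - 13 = 625 - 26 ≡ 35; y = λ·(13 - 35) - 22 ≡ 39. → (35, 39)
3Q: (35, 39) + (13, 22). λ = (22 - 39)/(13 - 35) ≡ 30/25 mod 47. 25⁻¹ ≡ 32 (mod 47), so λ ≡ 20.
  x = λ² - 35 - 13 = 400 - 48 ≡ 23; y = λ·(35 - 23) - 39 ≡ 13. → (23, 13)
3Q = (23, 13).
Finally 3P + 3Q:
(26, 5) + (23, 13). λ = (13 - 5)/(23 - 26) ≡ 8/44 mod 47. 44⁻¹ ≡ 31 (mod 47), so λ ≡ 13.
  x = λ² - 26 - 23 = 169 - 49 ≡ 26; y = λ·(26 - 26) - 5 ≡ 42. → (26, 42)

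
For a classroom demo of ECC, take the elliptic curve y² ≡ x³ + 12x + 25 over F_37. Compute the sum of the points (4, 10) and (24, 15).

(4, 10) + (24, 15). λ = (15 - 10)/(24 - 4) ≡ 5/20 mod 37. 20⁻¹ ≡ 13 (mod 37), so λ ≡ 28.
  x = λ² - 4 - 24 = 784 - 28 ≡ 16; y = λ·(4 - 16) - 10 ≡ 24. → (16, 24)

(16, 24)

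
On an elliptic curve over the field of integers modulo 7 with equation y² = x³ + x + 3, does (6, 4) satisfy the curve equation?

no

y² = 4² ≡ 2; x³ + 1x + 3 = 225 ≡ 1 (mod 7). 2 ≠ 1.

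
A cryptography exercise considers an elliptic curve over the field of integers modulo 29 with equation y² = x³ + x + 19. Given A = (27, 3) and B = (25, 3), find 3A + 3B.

First 3A:
Repeated addition: build up to 3A.
2A: tangent at (27, 3): λ = (3·27² + 1)/(2·3) ≡ 13/6. 6⁻¹ ≡ 5 (mod 29) since 6·5 = 30 ≡ 1, so λ ≡ 13·5 ≡ 7.
  x = λ² - 27 - 27 = 49 - 54 ≡ 24; y = λ·(27 - 24) - 3 ≡ 18. → (24, 18)
3A: (24, 18) + (27, 3). λ = (3 - 18)/(27 - 24) ≡ 14/3 mod 29. 3⁻¹ ≡ 10 (mod 29) since 3·10 = 30 ≡ 1, so λ ≡ 24.
  x = λ² - 24 - 27 = 576 - 51 ≡ 3; y = λ·(24 - 3) - 18 ≡ 22. → (3, 22)
3A = (3, 22).
Next 3B:
Repeated addition: build up to 3B.
2B: tangent at (25, 3): λ = (3·25² + 1)/(2·3) ≡ 20/6. 6⁻¹ ≡ 5 (mod 29), so λ ≡ 20·5 ≡ 13.
  x = λ² - 25 - 25 = 169 - 50 ≡ 3; y = λ·(25 - 3) - 3 ≡ 22. → (3, 22)
3B: (3, 22) + (25, 3). λ = (3 - 22)/(25 - 3) ≡ 10/22 mod 29. 22⁻¹ ≡ 4 (mod 29) since 22·4 = 88 ≡ 1, so λ ≡ 11.
  x = λ² - 3 - 25 = 121 - 28 ≡ 6; y = λ·(3 - 6) - 22 ≡ 3. → (6, 3)
3B = (6, 3).
Finally 3A + 3B:
(3, 22) + (6, 3). λ = (3 - 22)/(6 - 3) ≡ 10/3 mod 29. 3⁻¹ ≡ 10 (mod 29) since 3·10 = 30 ≡ 1, so λ ≡ 13.
  x = λ² - 3 - 6 = 169 - 9 ≡ 15; y = λ·(3 - 15) - 22 ≡ 25. → (15, 25)

(15, 25)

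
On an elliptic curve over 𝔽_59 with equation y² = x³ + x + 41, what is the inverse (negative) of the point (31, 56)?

-(31, 56) = (31, -56 mod 59) = (31, 3).

(31, 3)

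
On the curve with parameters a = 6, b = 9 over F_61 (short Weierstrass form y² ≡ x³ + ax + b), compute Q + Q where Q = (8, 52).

(44, 39)

tangent at (8, 52): λ = (3·8² + 6)/(2·52) ≡ 15/43. 43⁻¹ ≡ 44 (mod 61), so λ ≡ 15·44 ≡ 50.
  x = λ² - 8 - 8 = 2500 - 16 ≡ 44; y = λ·(8 - 44) - 52 ≡ 39. → (44, 39)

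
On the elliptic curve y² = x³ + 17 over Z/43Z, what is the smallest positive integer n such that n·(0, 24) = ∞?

2P: tangent at (0, 24): λ = (3·0² + 0)/(2·24) ≡ 0/5. 5⁻¹ ≡ 26 (mod 43), so λ ≡ 0·26 ≡ 0.
  x = λ² - 0 - 0 = 0 - 0 ≡ 0; y = λ·(0 - 0) - 24 ≡ 19. → (0, 19)
3P: (0, 19) + (0, 24): same x and y₁ ≡ -y₂, so the sum is ∞.
3P = ∞, so the order is 3.

3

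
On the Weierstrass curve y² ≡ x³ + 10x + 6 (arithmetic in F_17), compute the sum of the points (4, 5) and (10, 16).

(4, 5) + (10, 16). λ = (16 - 5)/(10 - 4) ≡ 11/6 mod 17. 6⁻¹ ≡ 3 (mod 17) since 6·3 = 18 ≡ 1, so λ ≡ 16.
  x = λ² - 4 - 10 = 256 - 14 ≡ 4; y = λ·(4 - 4) - 5 ≡ 12. → (4, 12)

(4, 12)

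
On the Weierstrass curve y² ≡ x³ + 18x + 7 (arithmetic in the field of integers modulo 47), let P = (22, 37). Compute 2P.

tangent at (22, 37): λ = (3·22² + 18)/(2·37) ≡ 13/27. 27⁻¹ ≡ 7 (mod 47), so λ ≡ 13·7 ≡ 44.
  x = λ² - 22 - 22 = 1936 - 44 ≡ 12; y = λ·(22 - 12) - 37 ≡ 27. → (12, 27)

(12, 27)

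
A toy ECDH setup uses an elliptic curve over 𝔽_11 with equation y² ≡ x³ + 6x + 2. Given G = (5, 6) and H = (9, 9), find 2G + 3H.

(2, 0)

First 2G:
Repeated addition: build up to 2G.
2G: tangent at (5, 6): λ = (3·5² + 6)/(2·6) ≡ 4/1. 1⁻¹ ≡ 1 (mod 11), so λ ≡ 4·1 ≡ 4.
  x = λ² - 5 - 5 = 16 - 10 ≡ 6; y = λ·(5 - 6) - 6 ≡ 1. → (6, 1)
2G = (6, 1).
Next 3H:
Repeated addition: build up to 3H.
2H: tangent at (9, 9): λ = (3·9² + 6)/(2·9) ≡ 7/7. 7⁻¹ ≡ 8 (mod 11), so λ ≡ 7·8 ≡ 1.
  x = λ² - 9 - 9 = 1 - 18 ≡ 5; y = λ·(9 - 5) - 9 ≡ 6. → (5, 6)
3H: (5, 6) + (9, 9). λ = (9 - 6)/(9 - 5) ≡ 3/4 mod 11. 4⁻¹ ≡ 3 (mod 11), so λ ≡ 9.
  x = λ² - 5 - 9 = 81 - 14 ≡ 1; y = λ·(5 - 1) - 6 ≡ 8. → (1, 8)
3H = (1, 8).
Finally 2G + 3H:
(6, 1) + (1, 8). λ = (8 - 1)/(1 - 6) ≡ 7/6 mod 11. 6⁻¹ ≡ 2 (mod 11), so λ ≡ 3.
  x = λ² - 6 - 1 = 9 - 7 ≡ 2; y = λ·(6 - 2) - 1 ≡ 0. → (2, 0)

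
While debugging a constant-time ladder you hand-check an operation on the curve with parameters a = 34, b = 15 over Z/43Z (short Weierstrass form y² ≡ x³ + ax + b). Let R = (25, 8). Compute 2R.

tangent at (25, 8): λ = (3·25² + 34)/(2·8) ≡ 17/16. 16⁻¹ ≡ 35 (mod 43) since 16·35 = 560 ≡ 1, so λ ≡ 17·35 ≡ 36.
  x = λ² - 25 - 25 = 1296 - 50 ≡ 42; y = λ·(25 - 42) - 8 ≡ 25. → (42, 25)

(42, 25)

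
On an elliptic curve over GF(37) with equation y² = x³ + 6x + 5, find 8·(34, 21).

(1, 30)

Write G = (34, 21).
Double-and-add on 8 = (1000)₂. Start with G = (34, 21) for the leading 1-bit.
double: tangent at (34, 21): λ = (3·34² + 6)/(2·21) ≡ 33/5. 5⁻¹ ≡ 15 (mod 37), so λ ≡ 33·15 ≡ 14.
  x = λ² - 34 - 34 = 196 - 68 ≡ 17; y = λ·(34 - 17) - 21 ≡ 32. → (17, 32)
double: tangent at (17, 32): λ = (3·17² + 6)/(2·32) ≡ 22/27. 27⁻¹ ≡ 11 (mod 37), so λ ≡ 22·11 ≡ 20.
  x = λ² - 17 - 17 = 400 - 34 ≡ 33; y = λ·(17 - 33) - 32 ≡ 18. → (33, 18)
double: tangent at (33, 18): λ = (3·33² + 6)/(2·18) ≡ 17/36. 36⁻¹ ≡ 36 (mod 37), so λ ≡ 17·36 ≡ 20.
  x = λ² - 33 - 33 = 400 - 66 ≡ 1; y = λ·(33 - 1) - 18 ≡ 30. → (1, 30)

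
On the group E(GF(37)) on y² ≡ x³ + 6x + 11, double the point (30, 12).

tangent at (30, 12): λ = (3·30² + 6)/(2·12) ≡ 5/24. 24⁻¹ ≡ 17 (mod 37) since 24·17 = 408 ≡ 1, so λ ≡ 5·17 ≡ 11.
  x = λ² - 30 - 30 = 121 - 60 ≡ 24; y = λ·(30 - 24) - 12 ≡ 17. → (24, 17)

(24, 17)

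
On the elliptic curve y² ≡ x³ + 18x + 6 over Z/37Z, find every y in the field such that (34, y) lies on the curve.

x³ + 18x + 6 = 39922 ≡ 36 (mod 37).
Square roots of 36 mod 37: 6 and 31 (since 6² = 36 ≡ 36).

6, 31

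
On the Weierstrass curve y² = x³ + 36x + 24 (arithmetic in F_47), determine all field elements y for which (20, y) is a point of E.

x³ + 36x + 24 = 8744 ≡ 2 (mod 47).
Square roots of 2 mod 47: 7 and 40 (since 7² = 49 ≡ 2).

7, 40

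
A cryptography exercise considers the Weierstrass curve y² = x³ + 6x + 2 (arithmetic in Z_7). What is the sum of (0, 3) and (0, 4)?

The two points share x = 0 and their y-coordinates satisfy 3 + 4 ≡ 0 (mod 7), so they are inverses. Their sum is O.

O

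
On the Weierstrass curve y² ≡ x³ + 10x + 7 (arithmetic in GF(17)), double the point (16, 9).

tangent at (16, 9): λ = (3·16² + 10)/(2·9) ≡ 13/1. 1⁻¹ ≡ 1 (mod 17), so λ ≡ 13·1 ≡ 13.
  x = λ² - 16 - 16 = 169 - 32 ≡ 1; y = λ·(16 - 1) - 9 ≡ 16. → (1, 16)

(1, 16)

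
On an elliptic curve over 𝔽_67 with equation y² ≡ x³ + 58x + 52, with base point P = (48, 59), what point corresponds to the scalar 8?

Repeated addition: build up to 8P.
2P: tangent at (48, 59): λ = (3·48² + 58)/(2·59) ≡ 2/51. 51⁻¹ ≡ 46 (mod 67) since 51·46 = 2346 ≡ 1, so λ ≡ 2·46 ≡ 25.
  x = λ² - 48 - 48 = 625 - 96 ≡ 60; y = λ·(48 - 60) - 59 ≡ 43. → (60, 43)
3P: (60, 43) + (48, 59). λ = (59 - 43)/(48 - 60) ≡ 16/55 mod 67. 55⁻¹ ≡ 39 (mod 67), so λ ≡ 21.
  x = λ² - 60 - 48 = 441 - 108 ≡ 65; y = λ·(60 - 65) - 43 ≡ 53. → (65, 53)
4P: (65, 53) + (48, 59). λ = (59 - 53)/(48 - 65) ≡ 6/50 mod 67. 50⁻¹ ≡ 63 (mod 67), so λ ≡ 43.
  x = λ² - 65 - 48 = 1849 - 113 ≡ 61; y = λ·(65 - 61) - 53 ≡ 52. → (61, 52)
5P: (61, 52) + (48, 59). λ = (59 - 52)/(48 - 61) ≡ 7/54 mod 67. 54⁻¹ ≡ 36 (mod 67), so λ ≡ 51.
  x = λ² - 61 - 48 = 2601 - 109 ≡ 13; y = λ·(61 - 13) - 52 ≡ 51. → (13, 51)
6P: (13, 51) + (48, 59). λ = (59 - 51)/(48 - 13) ≡ 8/35 mod 67. 35⁻¹ ≡ 23 (mod 67), so λ ≡ 50.
  x = λ² - 13 - 48 = 2500 - 61 ≡ 27; y = λ·(13 - 27) - 51 ≡ 53. → (27, 53)
7P: (27, 53) + (48, 59). λ = (59 - 53)/(48 - 27) ≡ 6/21 mod 67. 21⁻¹ ≡ 16 (mod 67) since 21·16 = 336 ≡ 1, so λ ≡ 29.
  x = λ² - 27 - 48 = 841 - 75 ≡ 29; y = λ·(27 - 29) - 53 ≡ 23. → (29, 23)
8P: (29, 23) + (48, 59). λ = (59 - 23)/(48 - 29) ≡ 36/19 mod 67. 19⁻¹ ≡ 60 (mod 67), so λ ≡ 16.
  x = λ² - 29 - 48 = 256 - 77 ≡ 45; y = λ·(29 - 45) - 23 ≡ 56. → (45, 56)

(45, 56)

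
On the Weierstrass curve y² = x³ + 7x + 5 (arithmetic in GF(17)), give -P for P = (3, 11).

-(3, 11) = (3, -11 mod 17) = (3, 6).

(3, 6)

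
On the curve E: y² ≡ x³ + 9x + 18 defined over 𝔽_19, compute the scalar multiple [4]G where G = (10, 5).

Double-and-add on 4 = (100)₂. Start with G = (10, 5) for the leading 1-bit.
double: tangent at (10, 5): λ = (3·10² + 9)/(2·5) ≡ 5/10. 10⁻¹ ≡ 2 (mod 19), so λ ≡ 5·2 ≡ 10.
  x = λ² - 10 - 10 = 100 - 20 ≡ 4; y = λ·(10 - 4) - 5 ≡ 17. → (4, 17)
double: tangent at (4, 17): λ = (3·4² + 9)/(2·17) ≡ 0/15. 15⁻¹ ≡ 14 (mod 19) since 15·14 = 210 ≡ 1, so λ ≡ 0·14 ≡ 0.
  x = λ² - 4 - 4 = 0 - 8 ≡ 11; y = λ·(4 - 11) - 17 ≡ 2. → (11, 2)

(11, 2)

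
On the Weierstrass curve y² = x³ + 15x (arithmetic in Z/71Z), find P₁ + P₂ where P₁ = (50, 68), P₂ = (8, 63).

(43, 63)

(50, 68) + (8, 63). λ = (63 - 68)/(8 - 50) ≡ 66/29 mod 71. 29⁻¹ ≡ 49 (mod 71), so λ ≡ 39.
  x = λ² - 50 - 8 = 1521 - 58 ≡ 43; y = λ·(50 - 43) - 68 ≡ 63. → (43, 63)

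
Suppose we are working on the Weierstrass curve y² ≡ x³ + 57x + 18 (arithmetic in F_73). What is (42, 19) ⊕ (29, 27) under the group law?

(27, 56)

(42, 19) + (29, 27). λ = (27 - 19)/(29 - 42) ≡ 8/60 mod 73. 60⁻¹ ≡ 28 (mod 73) since 60·28 = 1680 ≡ 1, so λ ≡ 5.
  x = λ² - 42 - 29 = 25 - 71 ≡ 27; y = λ·(42 - 27) - 19 ≡ 56. → (27, 56)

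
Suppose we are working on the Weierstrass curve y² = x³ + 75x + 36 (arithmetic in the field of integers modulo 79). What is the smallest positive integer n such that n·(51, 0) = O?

2

2P: (51, 0) + (51, 0): same x and y₁ ≡ -y₂, so the sum is O.
2P = O, so the order is 2.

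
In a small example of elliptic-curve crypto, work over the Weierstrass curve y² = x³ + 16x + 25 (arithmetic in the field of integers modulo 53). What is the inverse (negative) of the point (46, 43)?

(46, 10)

-(46, 43) = (46, -43 mod 53) = (46, 10).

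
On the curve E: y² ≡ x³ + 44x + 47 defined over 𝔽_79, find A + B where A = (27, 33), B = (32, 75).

(27, 33) + (32, 75). λ = (75 - 33)/(32 - 27) ≡ 42/5 mod 79. 5⁻¹ ≡ 16 (mod 79) since 5·16 = 80 ≡ 1, so λ ≡ 40.
  x = λ² - 27 - 32 = 1600 - 59 ≡ 40; y = λ·(27 - 40) - 33 ≡ 0. → (40, 0)

(40, 0)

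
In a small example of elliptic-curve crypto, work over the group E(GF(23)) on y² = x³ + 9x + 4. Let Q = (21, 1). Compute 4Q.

Repeated addition: build up to 4Q.
2Q: tangent at (21, 1): λ = (3·21² + 9)/(2·1) ≡ 21/2. 2⁻¹ ≡ 12 (mod 23) since 2·12 = 24 ≡ 1, so λ ≡ 21·12 ≡ 22.
  x = λ² - 21 - 21 = 484 - 42 ≡ 5; y = λ·(21 - 5) - 1 ≡ 6. → (5, 6)
3Q: (5, 6) + (21, 1). λ = (1 - 6)/(21 - 5) ≡ 18/16 mod 23. 16⁻¹ ≡ 13 (mod 23) since 16·13 = 208 ≡ 1, so λ ≡ 4.
  x = λ² - 5 - 21 = 16 - 26 ≡ 13; y = λ·(5 - 13) - 6 ≡ 8. → (13, 8)
4Q: (13, 8) + (21, 1). λ = (1 - 8)/(21 - 13) ≡ 16/8 mod 23. 8⁻¹ ≡ 3 (mod 23), so λ ≡ 2.
  x = λ² - 13 - 21 = 4 - 34 ≡ 16; y = λ·(13 - 16) - 8 ≡ 9. → (16, 9)

(16, 9)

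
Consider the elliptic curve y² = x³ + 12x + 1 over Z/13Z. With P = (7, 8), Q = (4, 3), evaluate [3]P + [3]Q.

(10, 9)

First 3P:
Repeated addition: build up to 3P.
2P: tangent at (7, 8): λ = (3·7² + 12)/(2·8) ≡ 3/3. 3⁻¹ ≡ 9 (mod 13) since 3·9 = 27 ≡ 1, so λ ≡ 3·9 ≡ 1.
  x = λ² - 7 - 7 = 1 - 14 ≡ 0; y = λ·(7 - 0) - 8 ≡ 12. → (0, 12)
3P: (0, 12) + (7, 8). λ = (8 - 12)/(7 - 0) ≡ 9/7 mod 13. 7⁻¹ ≡ 2 (mod 13), so λ ≡ 5.
  x = λ² - 0 - 7 = 25 - 7 ≡ 5; y = λ·(0 - 5) - 12 ≡ 2. → (5, 2)
3P = (5, 2).
Next 3Q:
Repeated addition: build up to 3Q.
2Q: tangent at (4, 3): λ = (3·4² + 12)/(2·3) ≡ 8/6. 6⁻¹ ≡ 11 (mod 13) since 6·11 = 66 ≡ 1, so λ ≡ 8·11 ≡ 10.
  x = λ² - 4 - 4 = 100 - 8 ≡ 1; y = λ·(4 - 1) - 3 ≡ 1. → (1, 1)
3Q: (1, 1) + (4, 3). λ = (3 - 1)/(4 - 1) ≡ 2/3 mod 13. 3⁻¹ ≡ 9 (mod 13) since 3·9 = 27 ≡ 1, so λ ≡ 5.
  x = λ² - 1 - 4 = 25 - 5 ≡ 7; y = λ·(1 - 7) - 1 ≡ 8. → (7, 8)
3Q = (7, 8).
Finally 3P + 3Q:
(5, 2) + (7, 8). λ = (8 - 2)/(7 - 5) ≡ 6/2 mod 13. 2⁻¹ ≡ 7 (mod 13) since 2·7 = 14 ≡ 1, so λ ≡ 3.
  x = λ² - 5 - 7 = 9 - 12 ≡ 10; y = λ·(5 - 10) - 2 ≡ 9. → (10, 9)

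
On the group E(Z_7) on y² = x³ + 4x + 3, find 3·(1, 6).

Write G = (1, 6).
Repeated addition: build up to 3G.
2G: tangent at (1, 6): λ = (3·1² + 4)/(2·6) ≡ 0/5. 5⁻¹ ≡ 3 (mod 7), so λ ≡ 0·3 ≡ 0.
  x = λ² - 1 - 1 = 0 - 2 ≡ 5; y = λ·(1 - 5) - 6 ≡ 1. → (5, 1)
3G: (5, 1) + (1, 6). λ = (6 - 1)/(1 - 5) ≡ 5/3 mod 7. 3⁻¹ ≡ 5 (mod 7), so λ ≡ 4.
  x = λ² - 5 - 1 = 16 - 6 ≡ 3; y = λ·(5 - 3) - 1 ≡ 0. → (3, 0)

(3, 0)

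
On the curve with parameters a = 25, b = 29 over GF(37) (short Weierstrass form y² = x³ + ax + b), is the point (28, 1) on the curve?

y² = 1² ≡ 1; x³ + 25x + 29 = 22681 ≡ 0 (mod 37). 1 ≠ 0.

no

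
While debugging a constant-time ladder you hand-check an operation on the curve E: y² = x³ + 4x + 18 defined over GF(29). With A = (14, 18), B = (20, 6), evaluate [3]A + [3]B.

First 3A:
Repeated addition: build up to 3A.
2A: tangent at (14, 18): λ = (3·14² + 4)/(2·18) ≡ 12/7. 7⁻¹ ≡ 25 (mod 29) since 7·25 = 175 ≡ 1, so λ ≡ 12·25 ≡ 10.
  x = λ² - 14 - 14 = 100 - 28 ≡ 14; y = λ·(14 - 14) - 18 ≡ 11. → (14, 11)
3A: (14, 11) + (14, 18): same x and y₁ ≡ -y₂, so the sum is 𝒪.
3A = 𝒪.
Next 3B:
Repeated addition: build up to 3B.
2B: tangent at (20, 6): λ = (3·20² + 4)/(2·6) ≡ 15/12. 12⁻¹ ≡ 17 (mod 29) since 12·17 = 204 ≡ 1, so λ ≡ 15·17 ≡ 23.
  x = λ² - 20 - 20 = 529 - 40 ≡ 25; y = λ·(20 - 25) - 6 ≡ 24. → (25, 24)
3B: (25, 24) + (20, 6). λ = (6 - 24)/(20 - 25) ≡ 11/24 mod 29. 24⁻¹ ≡ 23 (mod 29) since 24·23 = 552 ≡ 1, so λ ≡ 21.
  x = λ² - 25 - 20 = 441 - 45 ≡ 19; y = λ·(25 - 19) - 24 ≡ 15. → (19, 15)
3B = (19, 15).
Finally 3A + 3B:
𝒪 + (19, 15) = (19, 15) (identity).

(19, 15)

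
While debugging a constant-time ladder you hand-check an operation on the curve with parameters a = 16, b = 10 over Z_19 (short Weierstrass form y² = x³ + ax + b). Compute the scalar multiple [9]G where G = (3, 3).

Repeated addition: build up to 9G.
2G: tangent at (3, 3): λ = (3·3² + 16)/(2·3) ≡ 5/6. 6⁻¹ ≡ 16 (mod 19) since 6·16 = 96 ≡ 1, so λ ≡ 5·16 ≡ 4.
  x = λ² - 3 - 3 = 16 - 6 ≡ 10; y = λ·(3 - 10) - 3 ≡ 7. → (10, 7)
3G: (10, 7) + (3, 3). λ = (3 - 7)/(3 - 10) ≡ 15/12 mod 19. 12⁻¹ ≡ 8 (mod 19) since 12·8 = 96 ≡ 1, so λ ≡ 6.
  x = λ² - 10 - 3 = 36 - 13 ≡ 4; y = λ·(10 - 4) - 7 ≡ 10. → (4, 10)
4G: (4, 10) + (3, 3). λ = (3 - 10)/(3 - 4) ≡ 12/18 mod 19. 18⁻¹ ≡ 18 (mod 19), so λ ≡ 7.
  x = λ² - 4 - 3 = 49 - 7 ≡ 4; y = λ·(4 - 4) - 10 ≡ 9. → (4, 9)
5G: (4, 9) + (3, 3). λ = (3 - 9)/(3 - 4) ≡ 13/18 mod 19. 18⁻¹ ≡ 18 (mod 19) since 18·18 = 324 ≡ 1, so λ ≡ 6.
  x = λ² - 4 - 3 = 36 - 7 ≡ 10; y = λ·(4 - 10) - 9 ≡ 12. → (10, 12)
6G: (10, 12) + (3, 3). λ = (3 - 12)/(3 - 10) ≡ 10/12 mod 19. 12⁻¹ ≡ 8 (mod 19), so λ ≡ 4.
  x = λ² - 10 - 3 = 16 - 13 ≡ 3; y = λ·(10 - 3) - 12 ≡ 16. → (3, 16)
7G: (3, 16) + (3, 3): same x and y₁ ≡ -y₂, so the sum is ∞.
8G: ∞ + (3, 3) = (3, 3) (identity).
9G: tangent at (3, 3): λ = (3·3² + 16)/(2·3) ≡ 5/6. 6⁻¹ ≡ 16 (mod 19), so λ ≡ 5·16 ≡ 4.
  x = λ² - 3 - 3 = 16 - 6 ≡ 10; y = λ·(3 - 10) - 3 ≡ 7. → (10, 7)

(10, 7)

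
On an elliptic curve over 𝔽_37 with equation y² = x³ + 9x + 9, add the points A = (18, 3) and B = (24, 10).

(20, 7)

(18, 3) + (24, 10). λ = (10 - 3)/(24 - 18) ≡ 7/6 mod 37. 6⁻¹ ≡ 31 (mod 37) since 6·31 = 186 ≡ 1, so λ ≡ 32.
  x = λ² - 18 - 24 = 1024 - 42 ≡ 20; y = λ·(18 - 20) - 3 ≡ 7. → (20, 7)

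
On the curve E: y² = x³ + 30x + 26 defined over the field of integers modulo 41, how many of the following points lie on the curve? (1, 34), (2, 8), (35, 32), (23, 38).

(1, 34): 34² ≡ 8, rhs ≡ 16 → off.
(2, 8): 8² ≡ 23, rhs ≡ 12 → off.
(35, 32): 32² ≡ 40, rhs ≡ 40 → on.
(23, 38): 38² ≡ 9, rhs ≡ 9 → on.

2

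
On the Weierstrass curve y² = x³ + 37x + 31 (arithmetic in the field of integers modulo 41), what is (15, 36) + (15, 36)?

(3, 28)

tangent at (15, 36): λ = (3·15² + 37)/(2·36) ≡ 15/31. 31⁻¹ ≡ 4 (mod 41), so λ ≡ 15·4 ≡ 19.
  x = λ² - 15 - 15 = 361 - 30 ≡ 3; y = λ·(15 - 3) - 36 ≡ 28. → (3, 28)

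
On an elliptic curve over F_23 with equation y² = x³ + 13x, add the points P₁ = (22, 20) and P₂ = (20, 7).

(6, 15)

(22, 20) + (20, 7). λ = (7 - 20)/(20 - 22) ≡ 10/21 mod 23. 21⁻¹ ≡ 11 (mod 23), so λ ≡ 18.
  x = λ² - 22 - 20 = 324 - 42 ≡ 6; y = λ·(22 - 6) - 20 ≡ 15. → (6, 15)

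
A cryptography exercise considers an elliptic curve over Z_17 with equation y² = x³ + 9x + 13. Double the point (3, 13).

tangent at (3, 13): λ = (3·3² + 9)/(2·13) ≡ 2/9. 9⁻¹ ≡ 2 (mod 17) since 9·2 = 18 ≡ 1, so λ ≡ 2·2 ≡ 4.
  x = λ² - 3 - 3 = 16 - 6 ≡ 10; y = λ·(3 - 10) - 13 ≡ 10. → (10, 10)

(10, 10)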